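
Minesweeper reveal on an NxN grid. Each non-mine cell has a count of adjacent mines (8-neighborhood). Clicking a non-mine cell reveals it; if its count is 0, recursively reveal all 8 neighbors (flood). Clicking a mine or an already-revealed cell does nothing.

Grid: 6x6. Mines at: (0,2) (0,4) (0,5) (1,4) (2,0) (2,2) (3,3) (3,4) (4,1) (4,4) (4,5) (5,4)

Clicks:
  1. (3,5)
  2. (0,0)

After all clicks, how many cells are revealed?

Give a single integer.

Click 1 (3,5) count=3: revealed 1 new [(3,5)] -> total=1
Click 2 (0,0) count=0: revealed 4 new [(0,0) (0,1) (1,0) (1,1)] -> total=5

Answer: 5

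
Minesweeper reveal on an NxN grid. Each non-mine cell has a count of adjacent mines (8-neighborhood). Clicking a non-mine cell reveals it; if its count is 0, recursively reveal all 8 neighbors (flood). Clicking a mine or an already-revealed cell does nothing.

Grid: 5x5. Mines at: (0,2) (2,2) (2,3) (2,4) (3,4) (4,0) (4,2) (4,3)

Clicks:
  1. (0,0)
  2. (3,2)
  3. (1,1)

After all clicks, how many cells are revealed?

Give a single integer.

Answer: 9

Derivation:
Click 1 (0,0) count=0: revealed 8 new [(0,0) (0,1) (1,0) (1,1) (2,0) (2,1) (3,0) (3,1)] -> total=8
Click 2 (3,2) count=4: revealed 1 new [(3,2)] -> total=9
Click 3 (1,1) count=2: revealed 0 new [(none)] -> total=9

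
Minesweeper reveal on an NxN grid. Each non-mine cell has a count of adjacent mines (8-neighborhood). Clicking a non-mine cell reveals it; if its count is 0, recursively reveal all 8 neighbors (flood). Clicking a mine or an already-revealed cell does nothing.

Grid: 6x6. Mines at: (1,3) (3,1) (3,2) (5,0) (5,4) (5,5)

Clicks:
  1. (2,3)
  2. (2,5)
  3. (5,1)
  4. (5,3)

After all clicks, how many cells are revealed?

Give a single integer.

Answer: 15

Derivation:
Click 1 (2,3) count=2: revealed 1 new [(2,3)] -> total=1
Click 2 (2,5) count=0: revealed 12 new [(0,4) (0,5) (1,4) (1,5) (2,4) (2,5) (3,3) (3,4) (3,5) (4,3) (4,4) (4,5)] -> total=13
Click 3 (5,1) count=1: revealed 1 new [(5,1)] -> total=14
Click 4 (5,3) count=1: revealed 1 new [(5,3)] -> total=15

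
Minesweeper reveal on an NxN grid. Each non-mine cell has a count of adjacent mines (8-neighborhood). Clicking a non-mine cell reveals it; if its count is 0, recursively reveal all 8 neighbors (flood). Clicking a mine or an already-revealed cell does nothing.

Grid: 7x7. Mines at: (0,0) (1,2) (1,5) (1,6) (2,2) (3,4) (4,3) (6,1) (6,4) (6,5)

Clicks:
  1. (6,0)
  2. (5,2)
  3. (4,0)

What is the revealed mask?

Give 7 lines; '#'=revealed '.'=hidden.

Answer: .......
##.....
##.....
###....
###....
###....
#......

Derivation:
Click 1 (6,0) count=1: revealed 1 new [(6,0)] -> total=1
Click 2 (5,2) count=2: revealed 1 new [(5,2)] -> total=2
Click 3 (4,0) count=0: revealed 12 new [(1,0) (1,1) (2,0) (2,1) (3,0) (3,1) (3,2) (4,0) (4,1) (4,2) (5,0) (5,1)] -> total=14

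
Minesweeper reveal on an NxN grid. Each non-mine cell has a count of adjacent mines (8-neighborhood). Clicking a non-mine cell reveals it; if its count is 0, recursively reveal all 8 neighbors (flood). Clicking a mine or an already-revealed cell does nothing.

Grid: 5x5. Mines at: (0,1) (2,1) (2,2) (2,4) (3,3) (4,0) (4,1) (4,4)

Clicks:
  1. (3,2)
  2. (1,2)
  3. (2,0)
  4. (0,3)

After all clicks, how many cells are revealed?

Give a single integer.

Answer: 8

Derivation:
Click 1 (3,2) count=4: revealed 1 new [(3,2)] -> total=1
Click 2 (1,2) count=3: revealed 1 new [(1,2)] -> total=2
Click 3 (2,0) count=1: revealed 1 new [(2,0)] -> total=3
Click 4 (0,3) count=0: revealed 5 new [(0,2) (0,3) (0,4) (1,3) (1,4)] -> total=8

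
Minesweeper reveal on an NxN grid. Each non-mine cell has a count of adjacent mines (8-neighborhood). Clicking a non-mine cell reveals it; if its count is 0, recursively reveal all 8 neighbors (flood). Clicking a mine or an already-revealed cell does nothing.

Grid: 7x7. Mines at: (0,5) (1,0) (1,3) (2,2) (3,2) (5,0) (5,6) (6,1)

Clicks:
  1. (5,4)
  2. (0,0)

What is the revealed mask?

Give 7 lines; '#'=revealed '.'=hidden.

Answer: #......
....###
...####
...####
..#####
..####.
..####.

Derivation:
Click 1 (5,4) count=0: revealed 24 new [(1,4) (1,5) (1,6) (2,3) (2,4) (2,5) (2,6) (3,3) (3,4) (3,5) (3,6) (4,2) (4,3) (4,4) (4,5) (4,6) (5,2) (5,3) (5,4) (5,5) (6,2) (6,3) (6,4) (6,5)] -> total=24
Click 2 (0,0) count=1: revealed 1 new [(0,0)] -> total=25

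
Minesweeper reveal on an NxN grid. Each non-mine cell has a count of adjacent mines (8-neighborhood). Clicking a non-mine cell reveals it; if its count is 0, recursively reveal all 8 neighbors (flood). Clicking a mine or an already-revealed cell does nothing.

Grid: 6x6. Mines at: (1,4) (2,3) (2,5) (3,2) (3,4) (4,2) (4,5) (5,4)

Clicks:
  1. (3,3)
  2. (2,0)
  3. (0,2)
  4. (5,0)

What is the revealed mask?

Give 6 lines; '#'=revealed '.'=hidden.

Click 1 (3,3) count=4: revealed 1 new [(3,3)] -> total=1
Click 2 (2,0) count=0: revealed 17 new [(0,0) (0,1) (0,2) (0,3) (1,0) (1,1) (1,2) (1,3) (2,0) (2,1) (2,2) (3,0) (3,1) (4,0) (4,1) (5,0) (5,1)] -> total=18
Click 3 (0,2) count=0: revealed 0 new [(none)] -> total=18
Click 4 (5,0) count=0: revealed 0 new [(none)] -> total=18

Answer: ####..
####..
###...
##.#..
##....
##....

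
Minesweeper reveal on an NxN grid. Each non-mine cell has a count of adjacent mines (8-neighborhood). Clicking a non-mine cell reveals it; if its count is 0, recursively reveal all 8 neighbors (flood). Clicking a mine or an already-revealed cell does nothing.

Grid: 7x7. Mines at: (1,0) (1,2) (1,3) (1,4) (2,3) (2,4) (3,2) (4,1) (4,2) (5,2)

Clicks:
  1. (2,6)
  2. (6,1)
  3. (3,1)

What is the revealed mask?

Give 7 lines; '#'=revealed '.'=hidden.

Click 1 (2,6) count=0: revealed 22 new [(0,5) (0,6) (1,5) (1,6) (2,5) (2,6) (3,3) (3,4) (3,5) (3,6) (4,3) (4,4) (4,5) (4,6) (5,3) (5,4) (5,5) (5,6) (6,3) (6,4) (6,5) (6,6)] -> total=22
Click 2 (6,1) count=1: revealed 1 new [(6,1)] -> total=23
Click 3 (3,1) count=3: revealed 1 new [(3,1)] -> total=24

Answer: .....##
.....##
.....##
.#.####
...####
...####
.#.####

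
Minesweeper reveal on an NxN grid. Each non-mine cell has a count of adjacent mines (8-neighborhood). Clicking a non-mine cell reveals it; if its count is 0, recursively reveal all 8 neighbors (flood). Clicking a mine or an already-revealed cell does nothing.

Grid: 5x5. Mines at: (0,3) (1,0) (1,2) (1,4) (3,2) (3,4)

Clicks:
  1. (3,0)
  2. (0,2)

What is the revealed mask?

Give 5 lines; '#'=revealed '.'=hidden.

Click 1 (3,0) count=0: revealed 6 new [(2,0) (2,1) (3,0) (3,1) (4,0) (4,1)] -> total=6
Click 2 (0,2) count=2: revealed 1 new [(0,2)] -> total=7

Answer: ..#..
.....
##...
##...
##...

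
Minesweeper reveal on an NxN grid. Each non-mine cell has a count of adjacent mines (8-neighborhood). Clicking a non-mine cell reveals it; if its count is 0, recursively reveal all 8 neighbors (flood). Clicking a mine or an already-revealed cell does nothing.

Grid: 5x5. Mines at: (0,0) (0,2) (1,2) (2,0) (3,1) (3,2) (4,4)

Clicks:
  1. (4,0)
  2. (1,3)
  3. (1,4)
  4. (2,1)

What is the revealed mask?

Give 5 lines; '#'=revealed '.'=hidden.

Click 1 (4,0) count=1: revealed 1 new [(4,0)] -> total=1
Click 2 (1,3) count=2: revealed 1 new [(1,3)] -> total=2
Click 3 (1,4) count=0: revealed 7 new [(0,3) (0,4) (1,4) (2,3) (2,4) (3,3) (3,4)] -> total=9
Click 4 (2,1) count=4: revealed 1 new [(2,1)] -> total=10

Answer: ...##
...##
.#.##
...##
#....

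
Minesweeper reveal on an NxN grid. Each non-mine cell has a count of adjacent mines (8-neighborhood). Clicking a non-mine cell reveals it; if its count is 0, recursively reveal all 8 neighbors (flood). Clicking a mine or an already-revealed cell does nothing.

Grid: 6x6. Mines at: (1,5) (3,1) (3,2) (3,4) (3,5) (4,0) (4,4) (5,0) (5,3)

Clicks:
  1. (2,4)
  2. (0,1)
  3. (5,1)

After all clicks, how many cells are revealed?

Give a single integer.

Click 1 (2,4) count=3: revealed 1 new [(2,4)] -> total=1
Click 2 (0,1) count=0: revealed 14 new [(0,0) (0,1) (0,2) (0,3) (0,4) (1,0) (1,1) (1,2) (1,3) (1,4) (2,0) (2,1) (2,2) (2,3)] -> total=15
Click 3 (5,1) count=2: revealed 1 new [(5,1)] -> total=16

Answer: 16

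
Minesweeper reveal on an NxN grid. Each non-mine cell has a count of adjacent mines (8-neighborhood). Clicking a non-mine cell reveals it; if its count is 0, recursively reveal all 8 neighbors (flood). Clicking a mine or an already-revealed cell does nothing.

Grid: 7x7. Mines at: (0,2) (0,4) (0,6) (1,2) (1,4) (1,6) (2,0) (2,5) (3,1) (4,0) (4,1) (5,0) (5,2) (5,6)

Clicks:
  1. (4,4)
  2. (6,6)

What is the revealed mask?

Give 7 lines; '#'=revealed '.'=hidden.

Click 1 (4,4) count=0: revealed 17 new [(2,2) (2,3) (2,4) (3,2) (3,3) (3,4) (3,5) (4,2) (4,3) (4,4) (4,5) (5,3) (5,4) (5,5) (6,3) (6,4) (6,5)] -> total=17
Click 2 (6,6) count=1: revealed 1 new [(6,6)] -> total=18

Answer: .......
.......
..###..
..####.
..####.
...###.
...####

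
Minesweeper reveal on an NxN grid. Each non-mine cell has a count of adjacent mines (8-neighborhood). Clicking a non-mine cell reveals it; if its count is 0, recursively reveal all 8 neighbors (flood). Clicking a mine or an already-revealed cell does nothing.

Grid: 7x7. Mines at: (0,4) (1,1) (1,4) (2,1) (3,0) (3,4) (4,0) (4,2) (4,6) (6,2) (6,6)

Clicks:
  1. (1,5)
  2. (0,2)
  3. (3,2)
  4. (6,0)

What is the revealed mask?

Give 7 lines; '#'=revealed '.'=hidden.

Click 1 (1,5) count=2: revealed 1 new [(1,5)] -> total=1
Click 2 (0,2) count=1: revealed 1 new [(0,2)] -> total=2
Click 3 (3,2) count=2: revealed 1 new [(3,2)] -> total=3
Click 4 (6,0) count=0: revealed 4 new [(5,0) (5,1) (6,0) (6,1)] -> total=7

Answer: ..#....
.....#.
.......
..#....
.......
##.....
##.....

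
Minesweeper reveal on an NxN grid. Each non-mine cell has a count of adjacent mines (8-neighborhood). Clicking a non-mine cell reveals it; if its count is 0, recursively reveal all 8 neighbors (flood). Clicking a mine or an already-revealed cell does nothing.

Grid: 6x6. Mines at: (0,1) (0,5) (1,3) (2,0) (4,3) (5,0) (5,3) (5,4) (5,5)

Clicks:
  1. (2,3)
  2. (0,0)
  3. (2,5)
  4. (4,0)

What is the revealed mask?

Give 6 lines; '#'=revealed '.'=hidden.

Answer: #.....
....##
...###
....##
#...##
......

Derivation:
Click 1 (2,3) count=1: revealed 1 new [(2,3)] -> total=1
Click 2 (0,0) count=1: revealed 1 new [(0,0)] -> total=2
Click 3 (2,5) count=0: revealed 8 new [(1,4) (1,5) (2,4) (2,5) (3,4) (3,5) (4,4) (4,5)] -> total=10
Click 4 (4,0) count=1: revealed 1 new [(4,0)] -> total=11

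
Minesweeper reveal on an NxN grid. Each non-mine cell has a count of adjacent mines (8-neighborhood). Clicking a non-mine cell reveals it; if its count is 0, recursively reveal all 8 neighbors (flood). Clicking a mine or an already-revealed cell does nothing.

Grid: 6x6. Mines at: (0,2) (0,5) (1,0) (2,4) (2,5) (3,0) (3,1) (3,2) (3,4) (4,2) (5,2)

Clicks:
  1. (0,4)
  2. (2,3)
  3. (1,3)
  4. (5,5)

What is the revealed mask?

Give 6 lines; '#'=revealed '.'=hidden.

Answer: ....#.
...#..
...#..
......
...###
...###

Derivation:
Click 1 (0,4) count=1: revealed 1 new [(0,4)] -> total=1
Click 2 (2,3) count=3: revealed 1 new [(2,3)] -> total=2
Click 3 (1,3) count=2: revealed 1 new [(1,3)] -> total=3
Click 4 (5,5) count=0: revealed 6 new [(4,3) (4,4) (4,5) (5,3) (5,4) (5,5)] -> total=9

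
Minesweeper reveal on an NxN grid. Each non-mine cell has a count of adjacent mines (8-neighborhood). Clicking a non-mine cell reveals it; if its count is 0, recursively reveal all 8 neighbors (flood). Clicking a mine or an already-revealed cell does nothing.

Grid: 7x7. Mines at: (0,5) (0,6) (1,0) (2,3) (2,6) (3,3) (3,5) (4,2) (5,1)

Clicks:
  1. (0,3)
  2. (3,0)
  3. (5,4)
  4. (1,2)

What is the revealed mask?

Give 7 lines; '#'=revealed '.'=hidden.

Answer: .####..
.####..
##.....
##.....
##.####
..#####
..#####

Derivation:
Click 1 (0,3) count=0: revealed 8 new [(0,1) (0,2) (0,3) (0,4) (1,1) (1,2) (1,3) (1,4)] -> total=8
Click 2 (3,0) count=0: revealed 6 new [(2,0) (2,1) (3,0) (3,1) (4,0) (4,1)] -> total=14
Click 3 (5,4) count=0: revealed 14 new [(4,3) (4,4) (4,5) (4,6) (5,2) (5,3) (5,4) (5,5) (5,6) (6,2) (6,3) (6,4) (6,5) (6,6)] -> total=28
Click 4 (1,2) count=1: revealed 0 new [(none)] -> total=28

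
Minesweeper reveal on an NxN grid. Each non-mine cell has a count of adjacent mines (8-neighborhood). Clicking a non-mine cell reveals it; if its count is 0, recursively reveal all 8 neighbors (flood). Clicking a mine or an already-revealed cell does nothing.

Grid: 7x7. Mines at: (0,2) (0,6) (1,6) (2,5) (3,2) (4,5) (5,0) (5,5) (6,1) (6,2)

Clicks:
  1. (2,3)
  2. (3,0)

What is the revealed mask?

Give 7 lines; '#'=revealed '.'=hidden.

Answer: ##.....
##.....
##.#...
##.....
##.....
.......
.......

Derivation:
Click 1 (2,3) count=1: revealed 1 new [(2,3)] -> total=1
Click 2 (3,0) count=0: revealed 10 new [(0,0) (0,1) (1,0) (1,1) (2,0) (2,1) (3,0) (3,1) (4,0) (4,1)] -> total=11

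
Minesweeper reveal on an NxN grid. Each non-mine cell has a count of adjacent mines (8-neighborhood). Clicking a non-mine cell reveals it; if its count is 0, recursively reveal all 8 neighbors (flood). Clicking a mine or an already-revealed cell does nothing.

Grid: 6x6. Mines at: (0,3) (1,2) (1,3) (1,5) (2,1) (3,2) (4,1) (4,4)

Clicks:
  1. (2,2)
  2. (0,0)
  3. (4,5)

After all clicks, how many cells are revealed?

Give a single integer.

Click 1 (2,2) count=4: revealed 1 new [(2,2)] -> total=1
Click 2 (0,0) count=0: revealed 4 new [(0,0) (0,1) (1,0) (1,1)] -> total=5
Click 3 (4,5) count=1: revealed 1 new [(4,5)] -> total=6

Answer: 6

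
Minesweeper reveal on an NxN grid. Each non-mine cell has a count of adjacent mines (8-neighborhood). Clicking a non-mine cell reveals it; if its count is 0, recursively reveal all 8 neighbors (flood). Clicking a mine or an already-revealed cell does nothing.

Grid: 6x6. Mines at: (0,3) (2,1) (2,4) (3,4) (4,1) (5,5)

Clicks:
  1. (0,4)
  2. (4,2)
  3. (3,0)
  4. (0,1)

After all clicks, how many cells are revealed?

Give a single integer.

Click 1 (0,4) count=1: revealed 1 new [(0,4)] -> total=1
Click 2 (4,2) count=1: revealed 1 new [(4,2)] -> total=2
Click 3 (3,0) count=2: revealed 1 new [(3,0)] -> total=3
Click 4 (0,1) count=0: revealed 6 new [(0,0) (0,1) (0,2) (1,0) (1,1) (1,2)] -> total=9

Answer: 9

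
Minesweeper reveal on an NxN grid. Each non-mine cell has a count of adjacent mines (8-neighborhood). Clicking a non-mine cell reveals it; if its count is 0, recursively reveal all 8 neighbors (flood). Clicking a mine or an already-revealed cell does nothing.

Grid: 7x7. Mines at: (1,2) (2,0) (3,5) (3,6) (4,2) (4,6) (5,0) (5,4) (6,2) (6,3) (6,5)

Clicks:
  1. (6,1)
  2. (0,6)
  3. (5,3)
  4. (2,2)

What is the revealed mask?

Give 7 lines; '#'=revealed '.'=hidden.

Click 1 (6,1) count=2: revealed 1 new [(6,1)] -> total=1
Click 2 (0,6) count=0: revealed 12 new [(0,3) (0,4) (0,5) (0,6) (1,3) (1,4) (1,5) (1,6) (2,3) (2,4) (2,5) (2,6)] -> total=13
Click 3 (5,3) count=4: revealed 1 new [(5,3)] -> total=14
Click 4 (2,2) count=1: revealed 1 new [(2,2)] -> total=15

Answer: ...####
...####
..#####
.......
.......
...#...
.#.....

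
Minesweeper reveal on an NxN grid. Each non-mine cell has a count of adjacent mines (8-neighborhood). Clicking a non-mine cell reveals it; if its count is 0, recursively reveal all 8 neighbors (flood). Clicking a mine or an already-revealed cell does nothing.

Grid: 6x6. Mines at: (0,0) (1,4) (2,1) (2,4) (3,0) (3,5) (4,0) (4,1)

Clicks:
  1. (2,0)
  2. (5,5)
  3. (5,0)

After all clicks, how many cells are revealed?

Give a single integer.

Click 1 (2,0) count=2: revealed 1 new [(2,0)] -> total=1
Click 2 (5,5) count=0: revealed 11 new [(3,2) (3,3) (3,4) (4,2) (4,3) (4,4) (4,5) (5,2) (5,3) (5,4) (5,5)] -> total=12
Click 3 (5,0) count=2: revealed 1 new [(5,0)] -> total=13

Answer: 13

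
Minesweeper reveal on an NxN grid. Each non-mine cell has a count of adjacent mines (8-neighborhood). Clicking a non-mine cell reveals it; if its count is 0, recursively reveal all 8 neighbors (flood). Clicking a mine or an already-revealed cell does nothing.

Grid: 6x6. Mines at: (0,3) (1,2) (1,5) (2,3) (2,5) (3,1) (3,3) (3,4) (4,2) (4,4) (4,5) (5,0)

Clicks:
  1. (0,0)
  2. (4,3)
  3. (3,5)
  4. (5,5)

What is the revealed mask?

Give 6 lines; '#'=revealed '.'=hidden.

Click 1 (0,0) count=0: revealed 6 new [(0,0) (0,1) (1,0) (1,1) (2,0) (2,1)] -> total=6
Click 2 (4,3) count=4: revealed 1 new [(4,3)] -> total=7
Click 3 (3,5) count=4: revealed 1 new [(3,5)] -> total=8
Click 4 (5,5) count=2: revealed 1 new [(5,5)] -> total=9

Answer: ##....
##....
##....
.....#
...#..
.....#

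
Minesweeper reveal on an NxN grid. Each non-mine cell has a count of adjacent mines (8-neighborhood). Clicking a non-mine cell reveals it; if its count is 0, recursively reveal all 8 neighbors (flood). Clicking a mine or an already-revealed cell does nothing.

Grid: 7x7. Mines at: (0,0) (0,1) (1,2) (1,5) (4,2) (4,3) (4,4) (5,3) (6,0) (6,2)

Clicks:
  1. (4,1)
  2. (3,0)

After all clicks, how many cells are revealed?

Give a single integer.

Click 1 (4,1) count=1: revealed 1 new [(4,1)] -> total=1
Click 2 (3,0) count=0: revealed 9 new [(1,0) (1,1) (2,0) (2,1) (3,0) (3,1) (4,0) (5,0) (5,1)] -> total=10

Answer: 10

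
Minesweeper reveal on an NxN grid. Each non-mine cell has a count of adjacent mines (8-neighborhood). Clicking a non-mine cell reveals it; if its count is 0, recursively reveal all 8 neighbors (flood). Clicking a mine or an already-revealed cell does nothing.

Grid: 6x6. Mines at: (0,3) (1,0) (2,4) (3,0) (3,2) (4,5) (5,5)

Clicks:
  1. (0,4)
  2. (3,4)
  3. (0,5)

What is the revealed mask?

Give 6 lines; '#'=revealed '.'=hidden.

Answer: ....##
....##
......
....#.
......
......

Derivation:
Click 1 (0,4) count=1: revealed 1 new [(0,4)] -> total=1
Click 2 (3,4) count=2: revealed 1 new [(3,4)] -> total=2
Click 3 (0,5) count=0: revealed 3 new [(0,5) (1,4) (1,5)] -> total=5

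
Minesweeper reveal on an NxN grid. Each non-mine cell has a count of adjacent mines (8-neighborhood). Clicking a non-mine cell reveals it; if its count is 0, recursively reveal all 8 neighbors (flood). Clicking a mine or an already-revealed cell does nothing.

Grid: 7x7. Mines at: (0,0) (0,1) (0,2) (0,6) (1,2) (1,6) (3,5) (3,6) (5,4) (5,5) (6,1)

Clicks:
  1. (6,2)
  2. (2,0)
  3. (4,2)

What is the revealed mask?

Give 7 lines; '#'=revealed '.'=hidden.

Click 1 (6,2) count=1: revealed 1 new [(6,2)] -> total=1
Click 2 (2,0) count=0: revealed 21 new [(1,0) (1,1) (2,0) (2,1) (2,2) (2,3) (2,4) (3,0) (3,1) (3,2) (3,3) (3,4) (4,0) (4,1) (4,2) (4,3) (4,4) (5,0) (5,1) (5,2) (5,3)] -> total=22
Click 3 (4,2) count=0: revealed 0 new [(none)] -> total=22

Answer: .......
##.....
#####..
#####..
#####..
####...
..#....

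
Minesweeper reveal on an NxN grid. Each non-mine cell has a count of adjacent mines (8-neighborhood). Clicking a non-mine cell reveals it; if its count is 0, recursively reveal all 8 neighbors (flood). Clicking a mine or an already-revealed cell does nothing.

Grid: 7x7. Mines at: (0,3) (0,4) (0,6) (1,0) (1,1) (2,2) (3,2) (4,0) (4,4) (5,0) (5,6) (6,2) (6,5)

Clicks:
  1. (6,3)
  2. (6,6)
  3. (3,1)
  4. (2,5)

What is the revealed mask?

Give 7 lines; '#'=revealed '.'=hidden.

Answer: .......
...####
...####
.#.####
.....##
.......
...#..#

Derivation:
Click 1 (6,3) count=1: revealed 1 new [(6,3)] -> total=1
Click 2 (6,6) count=2: revealed 1 new [(6,6)] -> total=2
Click 3 (3,1) count=3: revealed 1 new [(3,1)] -> total=3
Click 4 (2,5) count=0: revealed 14 new [(1,3) (1,4) (1,5) (1,6) (2,3) (2,4) (2,5) (2,6) (3,3) (3,4) (3,5) (3,6) (4,5) (4,6)] -> total=17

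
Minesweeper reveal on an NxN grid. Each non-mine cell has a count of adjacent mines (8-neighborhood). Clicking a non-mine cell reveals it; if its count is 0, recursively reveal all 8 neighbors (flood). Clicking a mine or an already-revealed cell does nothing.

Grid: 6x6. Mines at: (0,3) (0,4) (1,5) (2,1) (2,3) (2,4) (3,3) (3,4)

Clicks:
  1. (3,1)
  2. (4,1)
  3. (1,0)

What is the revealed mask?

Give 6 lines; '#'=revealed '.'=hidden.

Click 1 (3,1) count=1: revealed 1 new [(3,1)] -> total=1
Click 2 (4,1) count=0: revealed 14 new [(3,0) (3,2) (4,0) (4,1) (4,2) (4,3) (4,4) (4,5) (5,0) (5,1) (5,2) (5,3) (5,4) (5,5)] -> total=15
Click 3 (1,0) count=1: revealed 1 new [(1,0)] -> total=16

Answer: ......
#.....
......
###...
######
######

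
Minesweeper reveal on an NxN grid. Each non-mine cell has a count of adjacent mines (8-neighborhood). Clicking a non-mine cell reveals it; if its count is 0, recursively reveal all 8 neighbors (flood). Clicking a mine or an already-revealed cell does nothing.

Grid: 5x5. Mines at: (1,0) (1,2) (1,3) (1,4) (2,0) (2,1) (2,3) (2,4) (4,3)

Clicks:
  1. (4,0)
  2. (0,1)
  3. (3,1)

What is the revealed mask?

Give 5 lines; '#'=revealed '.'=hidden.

Click 1 (4,0) count=0: revealed 6 new [(3,0) (3,1) (3,2) (4,0) (4,1) (4,2)] -> total=6
Click 2 (0,1) count=2: revealed 1 new [(0,1)] -> total=7
Click 3 (3,1) count=2: revealed 0 new [(none)] -> total=7

Answer: .#...
.....
.....
###..
###..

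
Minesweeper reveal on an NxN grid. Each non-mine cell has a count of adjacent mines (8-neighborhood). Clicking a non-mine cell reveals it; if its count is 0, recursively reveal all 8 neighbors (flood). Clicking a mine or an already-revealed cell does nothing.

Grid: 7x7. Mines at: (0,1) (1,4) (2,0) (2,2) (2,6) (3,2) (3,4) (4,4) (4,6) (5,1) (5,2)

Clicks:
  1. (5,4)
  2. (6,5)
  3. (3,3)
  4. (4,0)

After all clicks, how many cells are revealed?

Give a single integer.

Answer: 10

Derivation:
Click 1 (5,4) count=1: revealed 1 new [(5,4)] -> total=1
Click 2 (6,5) count=0: revealed 7 new [(5,3) (5,5) (5,6) (6,3) (6,4) (6,5) (6,6)] -> total=8
Click 3 (3,3) count=4: revealed 1 new [(3,3)] -> total=9
Click 4 (4,0) count=1: revealed 1 new [(4,0)] -> total=10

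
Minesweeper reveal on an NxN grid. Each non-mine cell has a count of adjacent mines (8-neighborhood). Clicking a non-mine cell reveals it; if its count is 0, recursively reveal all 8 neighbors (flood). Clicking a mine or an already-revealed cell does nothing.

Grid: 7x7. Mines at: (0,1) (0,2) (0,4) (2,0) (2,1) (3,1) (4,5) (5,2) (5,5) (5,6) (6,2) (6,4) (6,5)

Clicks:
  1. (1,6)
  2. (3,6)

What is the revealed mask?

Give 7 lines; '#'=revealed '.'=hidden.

Answer: .....##
..#####
..#####
..#####
..###..
.......
.......

Derivation:
Click 1 (1,6) count=0: revealed 20 new [(0,5) (0,6) (1,2) (1,3) (1,4) (1,5) (1,6) (2,2) (2,3) (2,4) (2,5) (2,6) (3,2) (3,3) (3,4) (3,5) (3,6) (4,2) (4,3) (4,4)] -> total=20
Click 2 (3,6) count=1: revealed 0 new [(none)] -> total=20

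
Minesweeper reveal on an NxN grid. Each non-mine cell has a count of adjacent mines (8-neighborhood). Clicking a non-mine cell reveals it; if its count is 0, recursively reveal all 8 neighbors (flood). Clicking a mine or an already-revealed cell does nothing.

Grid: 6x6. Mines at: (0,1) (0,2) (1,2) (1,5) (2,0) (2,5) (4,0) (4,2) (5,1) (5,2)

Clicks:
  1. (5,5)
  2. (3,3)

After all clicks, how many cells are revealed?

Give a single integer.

Click 1 (5,5) count=0: revealed 9 new [(3,3) (3,4) (3,5) (4,3) (4,4) (4,5) (5,3) (5,4) (5,5)] -> total=9
Click 2 (3,3) count=1: revealed 0 new [(none)] -> total=9

Answer: 9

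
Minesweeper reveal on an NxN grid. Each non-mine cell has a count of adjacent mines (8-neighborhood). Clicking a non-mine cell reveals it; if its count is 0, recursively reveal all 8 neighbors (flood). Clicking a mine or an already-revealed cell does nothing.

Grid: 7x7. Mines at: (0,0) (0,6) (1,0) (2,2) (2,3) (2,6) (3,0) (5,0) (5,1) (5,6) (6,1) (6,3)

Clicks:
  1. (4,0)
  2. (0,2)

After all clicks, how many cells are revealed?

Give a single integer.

Click 1 (4,0) count=3: revealed 1 new [(4,0)] -> total=1
Click 2 (0,2) count=0: revealed 10 new [(0,1) (0,2) (0,3) (0,4) (0,5) (1,1) (1,2) (1,3) (1,4) (1,5)] -> total=11

Answer: 11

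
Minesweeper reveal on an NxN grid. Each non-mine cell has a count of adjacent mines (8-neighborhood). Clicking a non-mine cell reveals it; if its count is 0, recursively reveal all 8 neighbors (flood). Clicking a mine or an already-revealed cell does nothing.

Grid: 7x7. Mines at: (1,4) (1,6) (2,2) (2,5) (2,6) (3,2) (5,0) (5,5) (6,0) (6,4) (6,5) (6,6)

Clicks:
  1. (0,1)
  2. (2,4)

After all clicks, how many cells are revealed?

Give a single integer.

Click 1 (0,1) count=0: revealed 14 new [(0,0) (0,1) (0,2) (0,3) (1,0) (1,1) (1,2) (1,3) (2,0) (2,1) (3,0) (3,1) (4,0) (4,1)] -> total=14
Click 2 (2,4) count=2: revealed 1 new [(2,4)] -> total=15

Answer: 15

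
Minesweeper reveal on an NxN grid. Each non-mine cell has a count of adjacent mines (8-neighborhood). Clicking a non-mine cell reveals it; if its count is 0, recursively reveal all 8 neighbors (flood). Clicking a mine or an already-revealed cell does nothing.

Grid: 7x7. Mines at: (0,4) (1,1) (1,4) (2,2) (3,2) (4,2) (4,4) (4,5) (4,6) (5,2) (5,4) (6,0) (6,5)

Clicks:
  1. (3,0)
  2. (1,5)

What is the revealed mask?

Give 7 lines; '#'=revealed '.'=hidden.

Answer: .......
.....#.
##.....
##.....
##.....
##.....
.......

Derivation:
Click 1 (3,0) count=0: revealed 8 new [(2,0) (2,1) (3,0) (3,1) (4,0) (4,1) (5,0) (5,1)] -> total=8
Click 2 (1,5) count=2: revealed 1 new [(1,5)] -> total=9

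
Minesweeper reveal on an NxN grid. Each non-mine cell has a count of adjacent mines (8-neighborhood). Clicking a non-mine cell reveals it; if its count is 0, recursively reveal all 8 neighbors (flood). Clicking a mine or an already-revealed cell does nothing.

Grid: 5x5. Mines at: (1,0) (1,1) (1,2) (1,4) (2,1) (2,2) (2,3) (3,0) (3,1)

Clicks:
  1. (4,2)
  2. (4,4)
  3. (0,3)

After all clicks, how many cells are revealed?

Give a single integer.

Answer: 7

Derivation:
Click 1 (4,2) count=1: revealed 1 new [(4,2)] -> total=1
Click 2 (4,4) count=0: revealed 5 new [(3,2) (3,3) (3,4) (4,3) (4,4)] -> total=6
Click 3 (0,3) count=2: revealed 1 new [(0,3)] -> total=7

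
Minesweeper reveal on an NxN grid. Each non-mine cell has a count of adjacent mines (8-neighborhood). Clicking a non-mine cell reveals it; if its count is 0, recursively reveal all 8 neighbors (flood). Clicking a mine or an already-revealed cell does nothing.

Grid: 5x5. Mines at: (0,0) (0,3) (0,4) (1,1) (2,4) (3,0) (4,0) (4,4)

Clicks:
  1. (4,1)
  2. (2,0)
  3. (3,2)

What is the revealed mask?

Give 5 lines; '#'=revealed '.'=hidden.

Click 1 (4,1) count=2: revealed 1 new [(4,1)] -> total=1
Click 2 (2,0) count=2: revealed 1 new [(2,0)] -> total=2
Click 3 (3,2) count=0: revealed 8 new [(2,1) (2,2) (2,3) (3,1) (3,2) (3,3) (4,2) (4,3)] -> total=10

Answer: .....
.....
####.
.###.
.###.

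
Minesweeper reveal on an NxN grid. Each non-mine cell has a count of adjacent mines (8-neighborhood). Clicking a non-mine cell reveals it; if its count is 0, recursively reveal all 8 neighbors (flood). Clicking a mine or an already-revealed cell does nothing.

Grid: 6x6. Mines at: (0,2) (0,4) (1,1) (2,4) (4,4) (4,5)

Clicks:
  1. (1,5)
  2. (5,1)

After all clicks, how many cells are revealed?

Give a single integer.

Click 1 (1,5) count=2: revealed 1 new [(1,5)] -> total=1
Click 2 (5,1) count=0: revealed 16 new [(2,0) (2,1) (2,2) (2,3) (3,0) (3,1) (3,2) (3,3) (4,0) (4,1) (4,2) (4,3) (5,0) (5,1) (5,2) (5,3)] -> total=17

Answer: 17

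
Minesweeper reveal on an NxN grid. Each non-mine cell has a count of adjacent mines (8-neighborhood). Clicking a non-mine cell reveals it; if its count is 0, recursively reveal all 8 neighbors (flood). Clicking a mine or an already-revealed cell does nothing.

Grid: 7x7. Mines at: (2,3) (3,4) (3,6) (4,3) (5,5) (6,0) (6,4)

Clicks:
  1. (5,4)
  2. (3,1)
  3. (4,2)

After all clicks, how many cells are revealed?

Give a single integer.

Answer: 30

Derivation:
Click 1 (5,4) count=3: revealed 1 new [(5,4)] -> total=1
Click 2 (3,1) count=0: revealed 29 new [(0,0) (0,1) (0,2) (0,3) (0,4) (0,5) (0,6) (1,0) (1,1) (1,2) (1,3) (1,4) (1,5) (1,6) (2,0) (2,1) (2,2) (2,4) (2,5) (2,6) (3,0) (3,1) (3,2) (4,0) (4,1) (4,2) (5,0) (5,1) (5,2)] -> total=30
Click 3 (4,2) count=1: revealed 0 new [(none)] -> total=30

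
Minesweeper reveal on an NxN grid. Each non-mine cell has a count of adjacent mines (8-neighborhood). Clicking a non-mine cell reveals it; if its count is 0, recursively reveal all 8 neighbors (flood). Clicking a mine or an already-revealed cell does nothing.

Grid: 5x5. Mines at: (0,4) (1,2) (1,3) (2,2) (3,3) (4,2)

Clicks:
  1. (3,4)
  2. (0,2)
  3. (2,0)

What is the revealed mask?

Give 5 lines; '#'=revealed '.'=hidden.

Click 1 (3,4) count=1: revealed 1 new [(3,4)] -> total=1
Click 2 (0,2) count=2: revealed 1 new [(0,2)] -> total=2
Click 3 (2,0) count=0: revealed 10 new [(0,0) (0,1) (1,0) (1,1) (2,0) (2,1) (3,0) (3,1) (4,0) (4,1)] -> total=12

Answer: ###..
##...
##...
##..#
##...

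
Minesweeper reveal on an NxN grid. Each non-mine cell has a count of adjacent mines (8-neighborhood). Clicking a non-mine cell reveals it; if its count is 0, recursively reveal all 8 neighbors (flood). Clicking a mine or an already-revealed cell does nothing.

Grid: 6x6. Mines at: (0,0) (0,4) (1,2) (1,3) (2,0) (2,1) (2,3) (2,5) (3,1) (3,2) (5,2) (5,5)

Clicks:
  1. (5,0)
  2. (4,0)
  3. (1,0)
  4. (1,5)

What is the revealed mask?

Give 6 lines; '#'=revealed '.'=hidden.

Click 1 (5,0) count=0: revealed 4 new [(4,0) (4,1) (5,0) (5,1)] -> total=4
Click 2 (4,0) count=1: revealed 0 new [(none)] -> total=4
Click 3 (1,0) count=3: revealed 1 new [(1,0)] -> total=5
Click 4 (1,5) count=2: revealed 1 new [(1,5)] -> total=6

Answer: ......
#....#
......
......
##....
##....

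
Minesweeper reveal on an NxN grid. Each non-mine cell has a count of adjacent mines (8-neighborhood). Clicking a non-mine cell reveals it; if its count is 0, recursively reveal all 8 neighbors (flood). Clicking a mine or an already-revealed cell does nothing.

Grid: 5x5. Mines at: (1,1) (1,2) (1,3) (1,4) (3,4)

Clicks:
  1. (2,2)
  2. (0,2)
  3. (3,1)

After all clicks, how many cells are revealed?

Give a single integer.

Answer: 13

Derivation:
Click 1 (2,2) count=3: revealed 1 new [(2,2)] -> total=1
Click 2 (0,2) count=3: revealed 1 new [(0,2)] -> total=2
Click 3 (3,1) count=0: revealed 11 new [(2,0) (2,1) (2,3) (3,0) (3,1) (3,2) (3,3) (4,0) (4,1) (4,2) (4,3)] -> total=13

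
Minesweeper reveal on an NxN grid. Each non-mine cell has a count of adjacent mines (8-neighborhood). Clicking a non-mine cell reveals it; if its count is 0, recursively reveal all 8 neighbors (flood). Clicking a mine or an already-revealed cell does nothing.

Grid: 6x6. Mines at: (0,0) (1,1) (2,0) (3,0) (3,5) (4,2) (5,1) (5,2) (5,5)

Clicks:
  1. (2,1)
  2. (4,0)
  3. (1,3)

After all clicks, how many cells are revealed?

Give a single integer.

Click 1 (2,1) count=3: revealed 1 new [(2,1)] -> total=1
Click 2 (4,0) count=2: revealed 1 new [(4,0)] -> total=2
Click 3 (1,3) count=0: revealed 15 new [(0,2) (0,3) (0,4) (0,5) (1,2) (1,3) (1,4) (1,5) (2,2) (2,3) (2,4) (2,5) (3,2) (3,3) (3,4)] -> total=17

Answer: 17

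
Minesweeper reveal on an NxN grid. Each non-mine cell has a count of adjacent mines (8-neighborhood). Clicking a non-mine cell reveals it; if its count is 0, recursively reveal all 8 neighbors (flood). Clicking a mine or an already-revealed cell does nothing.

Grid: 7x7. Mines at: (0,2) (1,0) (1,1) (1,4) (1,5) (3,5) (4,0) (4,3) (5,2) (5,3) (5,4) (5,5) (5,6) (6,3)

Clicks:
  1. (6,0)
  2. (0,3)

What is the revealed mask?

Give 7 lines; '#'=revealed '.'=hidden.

Click 1 (6,0) count=0: revealed 4 new [(5,0) (5,1) (6,0) (6,1)] -> total=4
Click 2 (0,3) count=2: revealed 1 new [(0,3)] -> total=5

Answer: ...#...
.......
.......
.......
.......
##.....
##.....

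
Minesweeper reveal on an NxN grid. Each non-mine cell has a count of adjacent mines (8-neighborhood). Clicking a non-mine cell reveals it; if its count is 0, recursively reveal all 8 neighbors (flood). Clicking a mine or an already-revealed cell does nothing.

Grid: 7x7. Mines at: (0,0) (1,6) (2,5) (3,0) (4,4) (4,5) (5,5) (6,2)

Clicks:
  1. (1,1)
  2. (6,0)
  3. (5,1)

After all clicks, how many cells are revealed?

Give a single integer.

Click 1 (1,1) count=1: revealed 1 new [(1,1)] -> total=1
Click 2 (6,0) count=0: revealed 6 new [(4,0) (4,1) (5,0) (5,1) (6,0) (6,1)] -> total=7
Click 3 (5,1) count=1: revealed 0 new [(none)] -> total=7

Answer: 7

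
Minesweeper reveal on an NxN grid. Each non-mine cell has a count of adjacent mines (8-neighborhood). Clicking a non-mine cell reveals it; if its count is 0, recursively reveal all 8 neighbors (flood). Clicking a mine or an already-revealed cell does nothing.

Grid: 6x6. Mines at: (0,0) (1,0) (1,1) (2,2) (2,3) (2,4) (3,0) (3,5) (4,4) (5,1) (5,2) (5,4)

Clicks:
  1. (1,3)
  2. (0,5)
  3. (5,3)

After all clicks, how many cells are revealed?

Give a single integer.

Answer: 9

Derivation:
Click 1 (1,3) count=3: revealed 1 new [(1,3)] -> total=1
Click 2 (0,5) count=0: revealed 7 new [(0,2) (0,3) (0,4) (0,5) (1,2) (1,4) (1,5)] -> total=8
Click 3 (5,3) count=3: revealed 1 new [(5,3)] -> total=9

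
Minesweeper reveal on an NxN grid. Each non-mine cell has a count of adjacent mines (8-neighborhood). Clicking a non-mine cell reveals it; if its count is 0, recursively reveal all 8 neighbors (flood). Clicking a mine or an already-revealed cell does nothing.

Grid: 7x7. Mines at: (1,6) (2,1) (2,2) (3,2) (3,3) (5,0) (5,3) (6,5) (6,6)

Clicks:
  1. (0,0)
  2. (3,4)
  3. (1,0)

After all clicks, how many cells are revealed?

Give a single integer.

Answer: 16

Derivation:
Click 1 (0,0) count=0: revealed 15 new [(0,0) (0,1) (0,2) (0,3) (0,4) (0,5) (1,0) (1,1) (1,2) (1,3) (1,4) (1,5) (2,3) (2,4) (2,5)] -> total=15
Click 2 (3,4) count=1: revealed 1 new [(3,4)] -> total=16
Click 3 (1,0) count=1: revealed 0 new [(none)] -> total=16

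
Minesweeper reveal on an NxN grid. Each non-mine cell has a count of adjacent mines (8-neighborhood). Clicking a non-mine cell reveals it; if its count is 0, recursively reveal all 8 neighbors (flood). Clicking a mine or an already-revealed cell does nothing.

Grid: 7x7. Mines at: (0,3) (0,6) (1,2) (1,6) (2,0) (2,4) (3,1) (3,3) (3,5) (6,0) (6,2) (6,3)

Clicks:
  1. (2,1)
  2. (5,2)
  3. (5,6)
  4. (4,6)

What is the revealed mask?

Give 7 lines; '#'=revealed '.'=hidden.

Click 1 (2,1) count=3: revealed 1 new [(2,1)] -> total=1
Click 2 (5,2) count=2: revealed 1 new [(5,2)] -> total=2
Click 3 (5,6) count=0: revealed 9 new [(4,4) (4,5) (4,6) (5,4) (5,5) (5,6) (6,4) (6,5) (6,6)] -> total=11
Click 4 (4,6) count=1: revealed 0 new [(none)] -> total=11

Answer: .......
.......
.#.....
.......
....###
..#.###
....###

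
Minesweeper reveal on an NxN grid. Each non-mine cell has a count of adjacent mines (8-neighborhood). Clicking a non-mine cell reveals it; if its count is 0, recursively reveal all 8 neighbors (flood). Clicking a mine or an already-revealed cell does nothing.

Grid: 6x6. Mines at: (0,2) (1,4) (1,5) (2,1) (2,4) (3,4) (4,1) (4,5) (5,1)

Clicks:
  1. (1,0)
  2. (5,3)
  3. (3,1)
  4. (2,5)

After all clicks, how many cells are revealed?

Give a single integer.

Answer: 9

Derivation:
Click 1 (1,0) count=1: revealed 1 new [(1,0)] -> total=1
Click 2 (5,3) count=0: revealed 6 new [(4,2) (4,3) (4,4) (5,2) (5,3) (5,4)] -> total=7
Click 3 (3,1) count=2: revealed 1 new [(3,1)] -> total=8
Click 4 (2,5) count=4: revealed 1 new [(2,5)] -> total=9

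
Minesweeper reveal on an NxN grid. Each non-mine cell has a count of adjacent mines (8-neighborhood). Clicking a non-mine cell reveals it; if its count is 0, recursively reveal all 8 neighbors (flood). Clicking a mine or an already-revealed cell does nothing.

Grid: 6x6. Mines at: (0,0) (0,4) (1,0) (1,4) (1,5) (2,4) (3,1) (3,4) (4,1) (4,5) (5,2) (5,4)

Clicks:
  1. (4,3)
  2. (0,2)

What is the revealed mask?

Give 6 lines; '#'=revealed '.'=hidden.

Answer: .###..
.###..
.###..
......
...#..
......

Derivation:
Click 1 (4,3) count=3: revealed 1 new [(4,3)] -> total=1
Click 2 (0,2) count=0: revealed 9 new [(0,1) (0,2) (0,3) (1,1) (1,2) (1,3) (2,1) (2,2) (2,3)] -> total=10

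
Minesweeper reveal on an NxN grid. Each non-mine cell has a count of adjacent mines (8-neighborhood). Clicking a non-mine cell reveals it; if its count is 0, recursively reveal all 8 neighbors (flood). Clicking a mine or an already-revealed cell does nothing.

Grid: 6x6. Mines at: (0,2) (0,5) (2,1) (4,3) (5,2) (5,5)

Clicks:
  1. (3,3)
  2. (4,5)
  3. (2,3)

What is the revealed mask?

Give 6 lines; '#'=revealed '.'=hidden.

Click 1 (3,3) count=1: revealed 1 new [(3,3)] -> total=1
Click 2 (4,5) count=1: revealed 1 new [(4,5)] -> total=2
Click 3 (2,3) count=0: revealed 12 new [(1,2) (1,3) (1,4) (1,5) (2,2) (2,3) (2,4) (2,5) (3,2) (3,4) (3,5) (4,4)] -> total=14

Answer: ......
..####
..####
..####
....##
......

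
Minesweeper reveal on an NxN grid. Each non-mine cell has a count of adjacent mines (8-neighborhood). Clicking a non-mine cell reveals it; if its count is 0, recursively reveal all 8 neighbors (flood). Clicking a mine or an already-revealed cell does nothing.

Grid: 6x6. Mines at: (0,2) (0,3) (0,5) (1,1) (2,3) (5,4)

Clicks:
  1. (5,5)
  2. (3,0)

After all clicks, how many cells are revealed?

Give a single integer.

Answer: 16

Derivation:
Click 1 (5,5) count=1: revealed 1 new [(5,5)] -> total=1
Click 2 (3,0) count=0: revealed 15 new [(2,0) (2,1) (2,2) (3,0) (3,1) (3,2) (3,3) (4,0) (4,1) (4,2) (4,3) (5,0) (5,1) (5,2) (5,3)] -> total=16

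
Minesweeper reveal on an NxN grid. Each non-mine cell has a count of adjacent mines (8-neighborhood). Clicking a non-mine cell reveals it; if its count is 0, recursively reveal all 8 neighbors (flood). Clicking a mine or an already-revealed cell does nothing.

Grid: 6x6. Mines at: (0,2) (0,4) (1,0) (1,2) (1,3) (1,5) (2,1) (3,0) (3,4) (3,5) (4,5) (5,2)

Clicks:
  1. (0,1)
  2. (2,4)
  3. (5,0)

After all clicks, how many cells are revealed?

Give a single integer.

Click 1 (0,1) count=3: revealed 1 new [(0,1)] -> total=1
Click 2 (2,4) count=4: revealed 1 new [(2,4)] -> total=2
Click 3 (5,0) count=0: revealed 4 new [(4,0) (4,1) (5,0) (5,1)] -> total=6

Answer: 6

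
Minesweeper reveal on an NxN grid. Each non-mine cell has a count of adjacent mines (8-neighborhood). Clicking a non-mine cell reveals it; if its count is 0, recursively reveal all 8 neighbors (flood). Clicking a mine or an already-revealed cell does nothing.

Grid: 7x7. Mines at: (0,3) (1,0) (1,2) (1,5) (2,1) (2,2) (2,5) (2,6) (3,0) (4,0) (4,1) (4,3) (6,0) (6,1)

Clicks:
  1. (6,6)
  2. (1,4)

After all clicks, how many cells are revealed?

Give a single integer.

Answer: 17

Derivation:
Click 1 (6,6) count=0: revealed 16 new [(3,4) (3,5) (3,6) (4,4) (4,5) (4,6) (5,2) (5,3) (5,4) (5,5) (5,6) (6,2) (6,3) (6,4) (6,5) (6,6)] -> total=16
Click 2 (1,4) count=3: revealed 1 new [(1,4)] -> total=17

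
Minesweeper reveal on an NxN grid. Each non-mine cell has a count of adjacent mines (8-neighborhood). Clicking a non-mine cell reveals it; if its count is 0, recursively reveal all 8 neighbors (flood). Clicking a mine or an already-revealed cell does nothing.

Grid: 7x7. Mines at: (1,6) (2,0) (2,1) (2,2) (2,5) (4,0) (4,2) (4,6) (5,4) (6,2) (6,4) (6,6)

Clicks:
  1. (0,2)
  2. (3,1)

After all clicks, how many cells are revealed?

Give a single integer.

Click 1 (0,2) count=0: revealed 12 new [(0,0) (0,1) (0,2) (0,3) (0,4) (0,5) (1,0) (1,1) (1,2) (1,3) (1,4) (1,5)] -> total=12
Click 2 (3,1) count=5: revealed 1 new [(3,1)] -> total=13

Answer: 13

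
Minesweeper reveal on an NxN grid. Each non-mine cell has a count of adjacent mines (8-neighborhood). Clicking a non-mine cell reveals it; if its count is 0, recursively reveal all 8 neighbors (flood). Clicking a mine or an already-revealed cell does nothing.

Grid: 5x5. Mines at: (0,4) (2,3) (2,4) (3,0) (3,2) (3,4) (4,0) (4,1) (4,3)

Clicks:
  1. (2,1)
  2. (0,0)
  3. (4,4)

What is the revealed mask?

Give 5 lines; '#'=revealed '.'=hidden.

Answer: ####.
####.
###..
.....
....#

Derivation:
Click 1 (2,1) count=2: revealed 1 new [(2,1)] -> total=1
Click 2 (0,0) count=0: revealed 10 new [(0,0) (0,1) (0,2) (0,3) (1,0) (1,1) (1,2) (1,3) (2,0) (2,2)] -> total=11
Click 3 (4,4) count=2: revealed 1 new [(4,4)] -> total=12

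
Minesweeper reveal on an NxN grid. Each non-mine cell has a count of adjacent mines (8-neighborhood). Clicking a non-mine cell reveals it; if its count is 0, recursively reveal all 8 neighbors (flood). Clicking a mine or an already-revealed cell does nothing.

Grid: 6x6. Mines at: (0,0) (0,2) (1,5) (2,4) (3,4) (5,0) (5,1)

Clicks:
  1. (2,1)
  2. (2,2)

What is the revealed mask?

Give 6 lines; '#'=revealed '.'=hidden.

Answer: ......
####..
####..
####..
####..
......

Derivation:
Click 1 (2,1) count=0: revealed 16 new [(1,0) (1,1) (1,2) (1,3) (2,0) (2,1) (2,2) (2,3) (3,0) (3,1) (3,2) (3,3) (4,0) (4,1) (4,2) (4,3)] -> total=16
Click 2 (2,2) count=0: revealed 0 new [(none)] -> total=16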